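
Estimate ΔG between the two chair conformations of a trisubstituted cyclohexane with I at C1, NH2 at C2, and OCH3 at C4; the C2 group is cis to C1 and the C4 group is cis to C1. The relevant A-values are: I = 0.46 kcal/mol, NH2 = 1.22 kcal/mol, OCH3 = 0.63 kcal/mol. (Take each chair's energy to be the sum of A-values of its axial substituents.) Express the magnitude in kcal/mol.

Chair I (iodo axial, amino equatorial, methoxy equatorial): E = 0.46 kcal/mol.
Chair II (iodo equatorial, amino axial, methoxy axial): E = 1.85 kcal/mol.
ΔE = 1.85 − 0.46 = 1.39 kcal/mol; chair I is more stable.

1.39 kcal/mol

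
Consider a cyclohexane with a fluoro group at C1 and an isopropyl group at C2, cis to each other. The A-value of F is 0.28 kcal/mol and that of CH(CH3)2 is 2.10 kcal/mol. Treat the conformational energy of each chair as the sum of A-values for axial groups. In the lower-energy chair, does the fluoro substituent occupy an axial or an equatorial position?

axial

C1 and C2 have opposite parity, so for the cis isomer the two substituents are one axial and one equatorial in each chair.
Chair I (fluoro axial, isopropyl equatorial): E = 0.28 kcal/mol.
Chair II (fluoro equatorial, isopropyl axial): E = 2.10 kcal/mol.
Chair I is the more stable (lower-energy) conformer, and in that chair the fluoro group is axial.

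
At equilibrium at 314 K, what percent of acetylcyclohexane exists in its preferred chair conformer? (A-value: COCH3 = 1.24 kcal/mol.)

87.9%

One chair has the acetyl group axial (E = 1.24 kcal/mol) and the other has it equatorial (E = 0).
ΔG = 1.24 kcal/mol between the two chairs.
K = exp(ΔG/RT) with R = 1.987×10⁻³ kcal mol⁻¹ K⁻¹ and T = 314 K gives K ≈ 7.3.
Fraction in the lower-energy chair = K/(K+1) = 87.9%.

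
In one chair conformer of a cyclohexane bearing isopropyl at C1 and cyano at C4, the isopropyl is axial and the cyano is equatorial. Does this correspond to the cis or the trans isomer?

C1 and C4 have opposite parity, so their axial bonds point in opposite directions.
With opposite-parity carbons, two substituents on the same face are one axial and one equatorial; opposite faces give both axial or both equatorial.
Here the groups are axial/equatorial → same face → cis.

cis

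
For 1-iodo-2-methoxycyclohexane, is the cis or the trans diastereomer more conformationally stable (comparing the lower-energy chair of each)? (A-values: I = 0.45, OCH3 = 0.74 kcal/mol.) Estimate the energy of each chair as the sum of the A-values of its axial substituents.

trans

At 1,2 positions (parity opposite): cis → (a,e or e,a); trans → (e,e or a,a).
Best chair for cis: E = 0.45 kcal/mol; best chair for trans: E = 0.00 kcal/mol.
The trans isomer is lower by 0.45 kcal/mol.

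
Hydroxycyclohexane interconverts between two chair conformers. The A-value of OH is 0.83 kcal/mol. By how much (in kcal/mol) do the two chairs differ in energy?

A monosubstituted cyclohexane has one chair with the hydroxyl group axial (E = A = 0.83 kcal/mol) and one with it equatorial (E = 0).
ΔE = 0.83 − 0 = 0.83 kcal/mol.

0.83 kcal/mol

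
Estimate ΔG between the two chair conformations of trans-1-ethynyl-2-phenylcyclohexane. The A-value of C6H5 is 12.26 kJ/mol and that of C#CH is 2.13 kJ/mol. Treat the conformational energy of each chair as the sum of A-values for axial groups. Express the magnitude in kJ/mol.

14.39 kJ/mol

C1 and C2 have opposite parity, so for the trans isomer the two substituents are e,e in one chair and a,a in the other.
Chair I (phenyl axial, ethynyl axial): E = 14.39 kJ/mol.
Chair II (phenyl equatorial, ethynyl equatorial): E = 0.00 kJ/mol.
ΔE = 14.39 − 0.00 = 14.39 kJ/mol; chair II is more stable.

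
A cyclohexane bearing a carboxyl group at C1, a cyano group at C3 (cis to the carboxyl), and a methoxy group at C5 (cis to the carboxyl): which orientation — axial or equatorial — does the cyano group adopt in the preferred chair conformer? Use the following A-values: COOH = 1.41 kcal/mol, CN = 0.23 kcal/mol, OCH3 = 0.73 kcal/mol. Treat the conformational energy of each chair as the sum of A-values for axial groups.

equatorial

Chair I (carboxyl axial, cyano axial, methoxy axial): E = 2.37 kcal/mol.
Chair II (carboxyl equatorial, cyano equatorial, methoxy equatorial): E = 0.00 kcal/mol.
Chair II is the more stable (lower-energy) conformer, and in that chair the cyano group is equatorial.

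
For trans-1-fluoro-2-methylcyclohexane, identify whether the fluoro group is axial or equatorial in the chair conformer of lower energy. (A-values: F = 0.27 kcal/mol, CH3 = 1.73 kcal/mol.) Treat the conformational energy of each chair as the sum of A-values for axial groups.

C1 and C2 have opposite parity, so for the trans isomer the two substituents are e,e in one chair and a,a in the other.
Chair I (fluoro axial, methyl axial): E = 2.00 kcal/mol.
Chair II (fluoro equatorial, methyl equatorial): E = 0.00 kcal/mol.
Chair II is the more stable (lower-energy) conformer, and in that chair the fluoro group is equatorial.

equatorial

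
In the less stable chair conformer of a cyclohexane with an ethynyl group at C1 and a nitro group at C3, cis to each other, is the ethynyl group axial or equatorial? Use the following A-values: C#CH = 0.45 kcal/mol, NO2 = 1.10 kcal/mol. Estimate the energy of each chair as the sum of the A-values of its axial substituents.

axial

C1 and C3 have the same parity, so for the cis isomer the two substituents are e,e in one chair and a,a in the other.
Chair I (ethynyl axial, nitro axial): E = 1.55 kcal/mol.
Chair II (ethynyl equatorial, nitro equatorial): E = 0.00 kcal/mol.
Chair I is the less stable (higher-energy) conformer, and in that chair the ethynyl group is axial.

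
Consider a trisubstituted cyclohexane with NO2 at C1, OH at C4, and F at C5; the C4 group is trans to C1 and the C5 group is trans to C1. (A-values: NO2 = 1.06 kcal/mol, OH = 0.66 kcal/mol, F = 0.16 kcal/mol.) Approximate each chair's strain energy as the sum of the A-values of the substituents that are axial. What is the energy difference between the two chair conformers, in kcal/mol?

Chair I (nitro axial, hydroxyl axial, fluoro equatorial): E = 1.72 kcal/mol.
Chair II (nitro equatorial, hydroxyl equatorial, fluoro axial): E = 0.16 kcal/mol.
ΔE = 1.72 − 0.16 = 1.56 kcal/mol; chair II is more stable.

1.56 kcal/mol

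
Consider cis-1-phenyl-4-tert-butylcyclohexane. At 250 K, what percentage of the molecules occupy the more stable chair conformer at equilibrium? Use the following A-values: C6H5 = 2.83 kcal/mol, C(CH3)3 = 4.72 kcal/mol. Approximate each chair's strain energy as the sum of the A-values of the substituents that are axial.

97.8%

C1 and C4 have opposite parity, so for the cis isomer the two substituents are one axial and one equatorial in each chair.
Chair I (phenyl axial, tert-butyl equatorial): E = 2.83 kcal/mol; chair II (phenyl equatorial, tert-butyl axial): E = 4.72 kcal/mol.
ΔG = 1.89 kcal/mol between the two chairs.
K = exp(ΔG/RT) with R = 1.987×10⁻³ kcal mol⁻¹ K⁻¹ and T = 250 K gives K ≈ 44.9.
Fraction in the lower-energy chair = K/(K+1) = 97.8%.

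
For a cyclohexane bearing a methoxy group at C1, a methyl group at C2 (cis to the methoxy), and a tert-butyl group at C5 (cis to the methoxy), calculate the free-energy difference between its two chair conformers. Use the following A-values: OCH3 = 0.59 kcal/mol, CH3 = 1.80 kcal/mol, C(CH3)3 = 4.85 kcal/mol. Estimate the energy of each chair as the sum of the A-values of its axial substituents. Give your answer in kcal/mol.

3.64 kcal/mol

Chair I (methoxy axial, methyl equatorial, tert-butyl axial): E = 5.44 kcal/mol.
Chair II (methoxy equatorial, methyl axial, tert-butyl equatorial): E = 1.80 kcal/mol.
ΔE = 5.44 − 1.80 = 3.64 kcal/mol; chair II is more stable.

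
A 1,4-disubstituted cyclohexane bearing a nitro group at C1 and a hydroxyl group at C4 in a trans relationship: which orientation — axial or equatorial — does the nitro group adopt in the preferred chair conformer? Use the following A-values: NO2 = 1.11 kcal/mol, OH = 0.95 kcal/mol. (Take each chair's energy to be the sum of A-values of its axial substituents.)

C1 and C4 have opposite parity, so for the trans isomer the two substituents are e,e in one chair and a,a in the other.
Chair I (nitro axial, hydroxyl axial): E = 2.06 kcal/mol.
Chair II (nitro equatorial, hydroxyl equatorial): E = 0.00 kcal/mol.
Chair II is the more stable (lower-energy) conformer, and in that chair the nitro group is equatorial.

equatorial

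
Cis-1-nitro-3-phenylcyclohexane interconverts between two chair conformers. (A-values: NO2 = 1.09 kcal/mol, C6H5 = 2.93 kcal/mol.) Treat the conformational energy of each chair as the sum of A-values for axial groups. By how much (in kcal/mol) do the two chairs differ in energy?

4.02 kcal/mol

C1 and C3 have the same parity, so for the cis isomer the two substituents are e,e in one chair and a,a in the other.
Chair I (nitro axial, phenyl axial): E = 4.02 kcal/mol.
Chair II (nitro equatorial, phenyl equatorial): E = 0.00 kcal/mol.
ΔE = 4.02 − 0.00 = 4.02 kcal/mol; chair II is more stable.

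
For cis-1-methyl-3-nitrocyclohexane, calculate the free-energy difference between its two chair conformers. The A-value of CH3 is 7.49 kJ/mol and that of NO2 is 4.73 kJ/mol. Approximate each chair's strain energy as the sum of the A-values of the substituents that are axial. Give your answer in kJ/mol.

C1 and C3 have the same parity, so for the cis isomer the two substituents are e,e in one chair and a,a in the other.
Chair I (methyl axial, nitro axial): E = 12.22 kJ/mol.
Chair II (methyl equatorial, nitro equatorial): E = 0.00 kJ/mol.
ΔE = 12.22 − 0.00 = 12.22 kJ/mol; chair II is more stable.

12.22 kJ/mol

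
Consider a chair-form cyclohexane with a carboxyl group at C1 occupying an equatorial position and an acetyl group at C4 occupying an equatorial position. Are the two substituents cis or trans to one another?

C1 and C4 have opposite parity, so their axial bonds point in opposite directions.
With opposite-parity carbons, two substituents on the same face are one axial and one equatorial; opposite faces give both axial or both equatorial.
Here the groups are equatorial/equatorial → opposite face → trans.

trans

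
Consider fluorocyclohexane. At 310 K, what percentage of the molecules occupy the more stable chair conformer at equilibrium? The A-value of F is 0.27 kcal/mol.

One chair has the fluoro group axial (E = 0.27 kcal/mol) and the other has it equatorial (E = 0).
ΔG = 0.27 kcal/mol between the two chairs.
K = exp(ΔG/RT) with R = 1.987×10⁻³ kcal mol⁻¹ K⁻¹ and T = 310 K gives K ≈ 1.55.
Fraction in the lower-energy chair = K/(K+1) = 60.8%.

60.8%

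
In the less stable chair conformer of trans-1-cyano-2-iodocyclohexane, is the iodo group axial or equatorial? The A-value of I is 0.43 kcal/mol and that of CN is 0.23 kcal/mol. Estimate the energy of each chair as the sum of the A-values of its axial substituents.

C1 and C2 have opposite parity, so for the trans isomer the two substituents are e,e in one chair and a,a in the other.
Chair I (iodo axial, cyano axial): E = 0.66 kcal/mol.
Chair II (iodo equatorial, cyano equatorial): E = 0.00 kcal/mol.
Chair I is the less stable (higher-energy) conformer, and in that chair the iodo group is axial.

axial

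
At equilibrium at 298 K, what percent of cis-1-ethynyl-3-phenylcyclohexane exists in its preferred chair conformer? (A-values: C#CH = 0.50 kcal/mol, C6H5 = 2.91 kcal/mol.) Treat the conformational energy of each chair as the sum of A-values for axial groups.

99.7%

C1 and C3 have the same parity, so for the cis isomer the two substituents are e,e in one chair and a,a in the other.
Chair I (ethynyl axial, phenyl axial): E = 3.41 kcal/mol; chair II (ethynyl equatorial, phenyl equatorial): E = 0.00 kcal/mol.
ΔG = 3.41 kcal/mol between the two chairs.
K = exp(ΔG/RT) with R = 1.987×10⁻³ kcal mol⁻¹ K⁻¹ and T = 298 K gives K ≈ 317.
Fraction in the lower-energy chair = K/(K+1) = 99.7%.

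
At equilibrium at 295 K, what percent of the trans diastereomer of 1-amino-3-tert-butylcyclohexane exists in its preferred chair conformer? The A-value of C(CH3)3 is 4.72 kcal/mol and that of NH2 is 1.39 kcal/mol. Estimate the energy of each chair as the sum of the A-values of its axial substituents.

99.7%

C1 and C3 have the same parity, so for the trans isomer the two substituents are one axial and one equatorial in each chair.
Chair I (tert-butyl axial, amino equatorial): E = 4.72 kcal/mol; chair II (tert-butyl equatorial, amino axial): E = 1.39 kcal/mol.
ΔG = 3.33 kcal/mol between the two chairs.
K = exp(ΔG/RT) with R = 1.987×10⁻³ kcal mol⁻¹ K⁻¹ and T = 295 K gives K ≈ 293.
Fraction in the lower-energy chair = K/(K+1) = 99.7%.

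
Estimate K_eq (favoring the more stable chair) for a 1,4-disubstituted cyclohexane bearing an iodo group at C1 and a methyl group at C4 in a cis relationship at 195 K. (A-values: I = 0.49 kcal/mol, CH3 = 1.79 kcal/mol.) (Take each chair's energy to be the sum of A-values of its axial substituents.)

K ≈ 28.6

C1 and C4 have opposite parity, so for the cis isomer the two substituents are one axial and one equatorial in each chair.
Chair I (iodo axial, methyl equatorial): E = 0.49 kcal/mol; chair II (iodo equatorial, methyl axial): E = 1.79 kcal/mol.
ΔG = 1.30 kcal/mol between the two chairs.
K = exp(ΔG/RT) with R = 1.987×10⁻³ kcal mol⁻¹ K⁻¹ and T = 195 K gives K ≈ 28.6.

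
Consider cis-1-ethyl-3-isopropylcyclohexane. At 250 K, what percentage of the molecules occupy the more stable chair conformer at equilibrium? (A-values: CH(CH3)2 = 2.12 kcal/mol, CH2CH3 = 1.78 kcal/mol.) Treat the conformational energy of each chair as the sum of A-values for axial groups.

C1 and C3 have the same parity, so for the cis isomer the two substituents are e,e in one chair and a,a in the other.
Chair I (isopropyl axial, ethyl axial): E = 3.90 kcal/mol; chair II (isopropyl equatorial, ethyl equatorial): E = 0.00 kcal/mol.
ΔG = 3.90 kcal/mol between the two chairs.
K = exp(ΔG/RT) with R = 1.987×10⁻³ kcal mol⁻¹ K⁻¹ and T = 250 K gives K ≈ 2.57e+03.
Fraction in the lower-energy chair = K/(K+1) = 100.0%.

100.0%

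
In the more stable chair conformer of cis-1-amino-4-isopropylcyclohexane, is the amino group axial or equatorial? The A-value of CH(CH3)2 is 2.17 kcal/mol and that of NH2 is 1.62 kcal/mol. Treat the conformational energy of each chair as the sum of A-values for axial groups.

C1 and C4 have opposite parity, so for the cis isomer the two substituents are one axial and one equatorial in each chair.
Chair I (isopropyl axial, amino equatorial): E = 2.17 kcal/mol.
Chair II (isopropyl equatorial, amino axial): E = 1.62 kcal/mol.
Chair II is the more stable (lower-energy) conformer, and in that chair the amino group is axial.

axial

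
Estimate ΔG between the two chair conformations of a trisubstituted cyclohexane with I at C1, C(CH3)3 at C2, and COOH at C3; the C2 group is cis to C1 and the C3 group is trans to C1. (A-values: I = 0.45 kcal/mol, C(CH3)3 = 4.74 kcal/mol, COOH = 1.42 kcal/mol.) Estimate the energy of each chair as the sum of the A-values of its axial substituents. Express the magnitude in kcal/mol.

5.71 kcal/mol

Chair I (iodo axial, tert-butyl equatorial, carboxyl equatorial): E = 0.45 kcal/mol.
Chair II (iodo equatorial, tert-butyl axial, carboxyl axial): E = 6.16 kcal/mol.
ΔE = 6.16 − 0.45 = 5.71 kcal/mol; chair I is more stable.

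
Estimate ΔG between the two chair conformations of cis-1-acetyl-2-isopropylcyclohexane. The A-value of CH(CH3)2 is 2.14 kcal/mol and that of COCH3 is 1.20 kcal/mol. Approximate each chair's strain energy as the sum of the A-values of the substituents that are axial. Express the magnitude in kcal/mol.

0.94 kcal/mol

C1 and C2 have opposite parity, so for the cis isomer the two substituents are one axial and one equatorial in each chair.
Chair I (isopropyl axial, acetyl equatorial): E = 2.14 kcal/mol.
Chair II (isopropyl equatorial, acetyl axial): E = 1.20 kcal/mol.
ΔE = 2.14 − 1.20 = 0.94 kcal/mol; chair II is more stable.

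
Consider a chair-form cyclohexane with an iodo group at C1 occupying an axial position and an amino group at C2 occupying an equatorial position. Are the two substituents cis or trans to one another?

cis

C1 and C2 have opposite parity, so their axial bonds point in opposite directions.
With opposite-parity carbons, two substituents on the same face are one axial and one equatorial; opposite faces give both axial or both equatorial.
Here the groups are axial/equatorial → same face → cis.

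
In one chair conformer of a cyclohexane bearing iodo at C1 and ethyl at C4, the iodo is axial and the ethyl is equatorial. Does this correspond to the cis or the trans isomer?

cis

C1 and C4 have opposite parity, so their axial bonds point in opposite directions.
With opposite-parity carbons, two substituents on the same face are one axial and one equatorial; opposite faces give both axial or both equatorial.
Here the groups are axial/equatorial → same face → cis.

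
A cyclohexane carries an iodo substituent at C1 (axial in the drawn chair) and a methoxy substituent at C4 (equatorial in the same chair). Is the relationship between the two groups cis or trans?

C1 and C4 have opposite parity, so their axial bonds point in opposite directions.
With opposite-parity carbons, two substituents on the same face are one axial and one equatorial; opposite faces give both axial or both equatorial.
Here the groups are axial/equatorial → same face → cis.

cis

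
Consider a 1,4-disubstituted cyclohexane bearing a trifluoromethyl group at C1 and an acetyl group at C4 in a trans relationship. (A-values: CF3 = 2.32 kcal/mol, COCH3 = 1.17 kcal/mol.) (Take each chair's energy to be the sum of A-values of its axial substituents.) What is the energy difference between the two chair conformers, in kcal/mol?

3.49 kcal/mol

C1 and C4 have opposite parity, so for the trans isomer the two substituents are e,e in one chair and a,a in the other.
Chair I (trifluoromethyl axial, acetyl axial): E = 3.49 kcal/mol.
Chair II (trifluoromethyl equatorial, acetyl equatorial): E = 0.00 kcal/mol.
ΔE = 3.49 − 0.00 = 3.49 kcal/mol; chair II is more stable.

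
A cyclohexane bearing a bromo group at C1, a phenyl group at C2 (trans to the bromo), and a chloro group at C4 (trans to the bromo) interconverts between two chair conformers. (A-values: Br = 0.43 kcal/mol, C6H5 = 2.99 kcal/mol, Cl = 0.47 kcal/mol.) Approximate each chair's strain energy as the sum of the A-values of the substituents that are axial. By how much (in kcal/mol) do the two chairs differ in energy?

3.89 kcal/mol

Chair I (bromo axial, phenyl axial, chloro axial): E = 3.89 kcal/mol.
Chair II (bromo equatorial, phenyl equatorial, chloro equatorial): E = 0.00 kcal/mol.
ΔE = 3.89 − 0.00 = 3.89 kcal/mol; chair II is more stable.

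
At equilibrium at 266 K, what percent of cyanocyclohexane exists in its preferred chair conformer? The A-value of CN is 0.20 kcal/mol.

One chair has the cyano group axial (E = 0.20 kcal/mol) and the other has it equatorial (E = 0).
ΔG = 0.20 kcal/mol between the two chairs.
K = exp(ΔG/RT) with R = 1.987×10⁻³ kcal mol⁻¹ K⁻¹ and T = 266 K gives K ≈ 1.46.
Fraction in the lower-energy chair = K/(K+1) = 59.3%.

59.3%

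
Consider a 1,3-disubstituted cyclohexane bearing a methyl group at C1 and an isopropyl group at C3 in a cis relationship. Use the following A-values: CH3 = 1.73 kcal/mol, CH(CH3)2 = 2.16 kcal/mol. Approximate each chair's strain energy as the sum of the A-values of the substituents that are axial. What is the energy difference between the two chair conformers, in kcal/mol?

C1 and C3 have the same parity, so for the cis isomer the two substituents are e,e in one chair and a,a in the other.
Chair I (methyl axial, isopropyl axial): E = 3.89 kcal/mol.
Chair II (methyl equatorial, isopropyl equatorial): E = 0.00 kcal/mol.
ΔE = 3.89 − 0.00 = 3.89 kcal/mol; chair II is more stable.

3.89 kcal/mol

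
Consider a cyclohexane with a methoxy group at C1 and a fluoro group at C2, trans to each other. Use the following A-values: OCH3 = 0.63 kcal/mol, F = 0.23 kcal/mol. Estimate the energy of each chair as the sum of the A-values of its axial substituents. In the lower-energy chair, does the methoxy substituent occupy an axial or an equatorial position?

C1 and C2 have opposite parity, so for the trans isomer the two substituents are e,e in one chair and a,a in the other.
Chair I (methoxy axial, fluoro axial): E = 0.86 kcal/mol.
Chair II (methoxy equatorial, fluoro equatorial): E = 0.00 kcal/mol.
Chair II is the more stable (lower-energy) conformer, and in that chair the methoxy group is equatorial.

equatorial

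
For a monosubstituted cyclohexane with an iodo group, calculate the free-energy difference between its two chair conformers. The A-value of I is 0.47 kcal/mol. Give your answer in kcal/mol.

0.47 kcal/mol

A monosubstituted cyclohexane has one chair with the iodo group axial (E = A = 0.47 kcal/mol) and one with it equatorial (E = 0).
ΔE = 0.47 − 0 = 0.47 kcal/mol.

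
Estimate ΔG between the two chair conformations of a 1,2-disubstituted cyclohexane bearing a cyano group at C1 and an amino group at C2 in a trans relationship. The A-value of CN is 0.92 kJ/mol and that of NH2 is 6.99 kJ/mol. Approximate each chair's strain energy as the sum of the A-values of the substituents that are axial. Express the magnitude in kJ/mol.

C1 and C2 have opposite parity, so for the trans isomer the two substituents are e,e in one chair and a,a in the other.
Chair I (cyano axial, amino axial): E = 7.91 kJ/mol.
Chair II (cyano equatorial, amino equatorial): E = 0.00 kJ/mol.
ΔE = 7.91 − 0.00 = 7.91 kJ/mol; chair II is more stable.

7.91 kJ/mol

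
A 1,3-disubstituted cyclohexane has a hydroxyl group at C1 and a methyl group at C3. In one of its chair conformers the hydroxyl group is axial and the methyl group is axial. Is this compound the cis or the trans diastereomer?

cis

C1 and C3 have the same parity, so their axial bonds point in the same direction.
With same-parity carbons, two substituents on the same face are both axial or both equatorial; opposite faces give one of each.
Here the groups are axial/axial → same face → cis.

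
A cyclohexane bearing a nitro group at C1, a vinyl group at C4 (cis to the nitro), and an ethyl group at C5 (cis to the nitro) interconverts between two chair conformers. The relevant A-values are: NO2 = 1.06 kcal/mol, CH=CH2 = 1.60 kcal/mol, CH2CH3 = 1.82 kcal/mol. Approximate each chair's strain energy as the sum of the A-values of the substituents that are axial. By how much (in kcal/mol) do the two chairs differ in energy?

1.28 kcal/mol

Chair I (nitro axial, vinyl equatorial, ethyl axial): E = 2.88 kcal/mol.
Chair II (nitro equatorial, vinyl axial, ethyl equatorial): E = 1.60 kcal/mol.
ΔE = 2.88 − 1.60 = 1.28 kcal/mol; chair II is more stable.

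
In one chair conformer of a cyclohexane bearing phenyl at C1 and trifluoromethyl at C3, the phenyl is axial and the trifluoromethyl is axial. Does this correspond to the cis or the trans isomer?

C1 and C3 have the same parity, so their axial bonds point in the same direction.
With same-parity carbons, two substituents on the same face are both axial or both equatorial; opposite faces give one of each.
Here the groups are axial/axial → same face → cis.

cis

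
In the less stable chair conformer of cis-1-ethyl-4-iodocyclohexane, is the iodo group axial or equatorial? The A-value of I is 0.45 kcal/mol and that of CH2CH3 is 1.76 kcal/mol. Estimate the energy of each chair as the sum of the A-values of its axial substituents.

C1 and C4 have opposite parity, so for the cis isomer the two substituents are one axial and one equatorial in each chair.
Chair I (iodo axial, ethyl equatorial): E = 0.45 kcal/mol.
Chair II (iodo equatorial, ethyl axial): E = 1.76 kcal/mol.
Chair II is the less stable (higher-energy) conformer, and in that chair the iodo group is equatorial.

equatorial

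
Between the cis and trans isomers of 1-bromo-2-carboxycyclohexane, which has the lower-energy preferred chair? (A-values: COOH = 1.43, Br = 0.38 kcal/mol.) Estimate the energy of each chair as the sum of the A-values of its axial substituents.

trans

At 1,2 positions (parity opposite): cis → (a,e or e,a); trans → (e,e or a,a).
Best chair for cis: E = 0.38 kcal/mol; best chair for trans: E = 0.00 kcal/mol.
The trans isomer is lower by 0.38 kcal/mol.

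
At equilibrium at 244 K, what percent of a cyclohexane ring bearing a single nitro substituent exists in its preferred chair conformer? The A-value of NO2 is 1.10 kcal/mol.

One chair has the nitro group axial (E = 1.10 kcal/mol) and the other has it equatorial (E = 0).
ΔG = 1.10 kcal/mol between the two chairs.
K = exp(ΔG/RT) with R = 1.987×10⁻³ kcal mol⁻¹ K⁻¹ and T = 244 K gives K ≈ 9.67.
Fraction in the lower-energy chair = K/(K+1) = 90.6%.

90.6%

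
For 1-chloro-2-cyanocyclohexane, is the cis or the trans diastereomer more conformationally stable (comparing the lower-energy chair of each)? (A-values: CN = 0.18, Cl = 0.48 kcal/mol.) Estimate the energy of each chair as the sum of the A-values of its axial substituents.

At 1,2 positions (parity opposite): cis → (a,e or e,a); trans → (e,e or a,a).
Best chair for cis: E = 0.18 kcal/mol; best chair for trans: E = 0.00 kcal/mol.
The trans isomer is lower by 0.18 kcal/mol.

trans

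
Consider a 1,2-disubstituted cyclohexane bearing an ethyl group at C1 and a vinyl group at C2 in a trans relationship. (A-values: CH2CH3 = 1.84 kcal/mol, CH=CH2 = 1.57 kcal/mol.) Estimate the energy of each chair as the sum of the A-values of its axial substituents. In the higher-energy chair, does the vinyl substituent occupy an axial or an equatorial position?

axial

C1 and C2 have opposite parity, so for the trans isomer the two substituents are e,e in one chair and a,a in the other.
Chair I (ethyl axial, vinyl axial): E = 3.41 kcal/mol.
Chair II (ethyl equatorial, vinyl equatorial): E = 0.00 kcal/mol.
Chair I is the less stable (higher-energy) conformer, and in that chair the vinyl group is axial.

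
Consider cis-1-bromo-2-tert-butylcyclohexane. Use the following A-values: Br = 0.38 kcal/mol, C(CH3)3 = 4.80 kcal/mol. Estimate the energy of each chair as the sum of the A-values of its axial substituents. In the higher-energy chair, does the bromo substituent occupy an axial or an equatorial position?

C1 and C2 have opposite parity, so for the cis isomer the two substituents are one axial and one equatorial in each chair.
Chair I (bromo axial, tert-butyl equatorial): E = 0.38 kcal/mol.
Chair II (bromo equatorial, tert-butyl axial): E = 4.80 kcal/mol.
Chair II is the less stable (higher-energy) conformer, and in that chair the bromo group is equatorial.

equatorial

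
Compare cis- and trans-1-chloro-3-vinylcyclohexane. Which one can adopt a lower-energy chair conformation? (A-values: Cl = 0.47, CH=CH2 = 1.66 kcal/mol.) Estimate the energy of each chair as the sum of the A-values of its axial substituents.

At 1,3 positions (parity same): cis → (e,e or a,a); trans → (a,e or e,a).
Best chair for cis: E = 0.00 kcal/mol; best chair for trans: E = 0.47 kcal/mol.
The cis isomer is lower by 0.47 kcal/mol.

cis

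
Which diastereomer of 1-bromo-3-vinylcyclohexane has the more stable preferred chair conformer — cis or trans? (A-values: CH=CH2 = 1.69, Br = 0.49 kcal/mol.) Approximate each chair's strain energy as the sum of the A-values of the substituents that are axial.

At 1,3 positions (parity same): cis → (e,e or a,a); trans → (a,e or e,a).
Best chair for cis: E = 0.00 kcal/mol; best chair for trans: E = 0.49 kcal/mol.
The cis isomer is lower by 0.49 kcal/mol.

cis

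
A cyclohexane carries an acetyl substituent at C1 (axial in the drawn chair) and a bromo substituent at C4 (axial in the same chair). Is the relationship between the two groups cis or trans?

C1 and C4 have opposite parity, so their axial bonds point in opposite directions.
With opposite-parity carbons, two substituents on the same face are one axial and one equatorial; opposite faces give both axial or both equatorial.
Here the groups are axial/axial → opposite face → trans.

trans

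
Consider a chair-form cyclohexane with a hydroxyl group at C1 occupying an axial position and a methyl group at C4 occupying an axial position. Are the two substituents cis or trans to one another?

C1 and C4 have opposite parity, so their axial bonds point in opposite directions.
With opposite-parity carbons, two substituents on the same face are one axial and one equatorial; opposite faces give both axial or both equatorial.
Here the groups are axial/axial → opposite face → trans.

trans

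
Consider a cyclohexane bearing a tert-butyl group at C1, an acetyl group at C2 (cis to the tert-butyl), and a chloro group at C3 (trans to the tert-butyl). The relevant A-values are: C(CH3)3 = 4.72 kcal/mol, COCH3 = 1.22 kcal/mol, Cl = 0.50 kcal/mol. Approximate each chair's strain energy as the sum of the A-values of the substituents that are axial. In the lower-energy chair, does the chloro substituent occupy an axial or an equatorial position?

axial

Chair I (tert-butyl axial, acetyl equatorial, chloro equatorial): E = 4.72 kcal/mol.
Chair II (tert-butyl equatorial, acetyl axial, chloro axial): E = 1.72 kcal/mol.
Chair II is the more stable (lower-energy) conformer, and in that chair the chloro group is axial.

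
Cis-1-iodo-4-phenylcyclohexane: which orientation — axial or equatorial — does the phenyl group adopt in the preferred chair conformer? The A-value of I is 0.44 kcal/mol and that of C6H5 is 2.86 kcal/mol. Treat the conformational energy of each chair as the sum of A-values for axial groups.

equatorial

C1 and C4 have opposite parity, so for the cis isomer the two substituents are one axial and one equatorial in each chair.
Chair I (iodo axial, phenyl equatorial): E = 0.44 kcal/mol.
Chair II (iodo equatorial, phenyl axial): E = 2.86 kcal/mol.
Chair I is the more stable (lower-energy) conformer, and in that chair the phenyl group is equatorial.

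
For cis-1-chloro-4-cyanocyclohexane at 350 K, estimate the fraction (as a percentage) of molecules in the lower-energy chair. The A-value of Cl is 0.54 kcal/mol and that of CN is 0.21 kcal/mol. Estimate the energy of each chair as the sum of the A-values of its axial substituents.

C1 and C4 have opposite parity, so for the cis isomer the two substituents are one axial and one equatorial in each chair.
Chair I (chloro axial, cyano equatorial): E = 0.54 kcal/mol; chair II (chloro equatorial, cyano axial): E = 0.21 kcal/mol.
ΔG = 0.33 kcal/mol between the two chairs.
K = exp(ΔG/RT) with R = 1.987×10⁻³ kcal mol⁻¹ K⁻¹ and T = 350 K gives K ≈ 1.61.
Fraction in the lower-energy chair = K/(K+1) = 61.6%.

61.6%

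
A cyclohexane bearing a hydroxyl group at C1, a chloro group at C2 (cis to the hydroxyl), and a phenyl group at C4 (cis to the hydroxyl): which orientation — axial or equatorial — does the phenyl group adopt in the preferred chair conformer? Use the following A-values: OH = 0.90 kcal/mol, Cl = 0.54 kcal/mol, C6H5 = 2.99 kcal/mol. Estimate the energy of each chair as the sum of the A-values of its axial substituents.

Chair I (hydroxyl axial, chloro equatorial, phenyl equatorial): E = 0.90 kcal/mol.
Chair II (hydroxyl equatorial, chloro axial, phenyl axial): E = 3.53 kcal/mol.
Chair I is the more stable (lower-energy) conformer, and in that chair the phenyl group is equatorial.

equatorial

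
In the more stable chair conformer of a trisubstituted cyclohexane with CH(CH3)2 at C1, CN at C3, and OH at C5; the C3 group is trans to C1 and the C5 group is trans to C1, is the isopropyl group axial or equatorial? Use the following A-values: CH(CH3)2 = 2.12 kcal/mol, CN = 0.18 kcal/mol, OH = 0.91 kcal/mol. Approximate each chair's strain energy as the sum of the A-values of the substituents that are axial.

equatorial

Chair I (isopropyl axial, cyano equatorial, hydroxyl equatorial): E = 2.12 kcal/mol.
Chair II (isopropyl equatorial, cyano axial, hydroxyl axial): E = 1.09 kcal/mol.
Chair II is the more stable (lower-energy) conformer, and in that chair the isopropyl group is equatorial.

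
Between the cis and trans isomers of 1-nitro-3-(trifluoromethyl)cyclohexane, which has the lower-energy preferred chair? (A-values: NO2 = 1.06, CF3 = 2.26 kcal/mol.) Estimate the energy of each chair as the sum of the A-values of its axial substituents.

cis

At 1,3 positions (parity same): cis → (e,e or a,a); trans → (a,e or e,a).
Best chair for cis: E = 0.00 kcal/mol; best chair for trans: E = 1.06 kcal/mol.
The cis isomer is lower by 1.06 kcal/mol.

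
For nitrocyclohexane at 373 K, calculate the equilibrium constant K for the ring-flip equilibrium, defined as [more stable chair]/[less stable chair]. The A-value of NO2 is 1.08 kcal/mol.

K ≈ 4.29

One chair has the nitro group axial (E = 1.08 kcal/mol) and the other has it equatorial (E = 0).
ΔG = 1.08 kcal/mol between the two chairs.
K = exp(ΔG/RT) with R = 1.987×10⁻³ kcal mol⁻¹ K⁻¹ and T = 373 K gives K ≈ 4.29.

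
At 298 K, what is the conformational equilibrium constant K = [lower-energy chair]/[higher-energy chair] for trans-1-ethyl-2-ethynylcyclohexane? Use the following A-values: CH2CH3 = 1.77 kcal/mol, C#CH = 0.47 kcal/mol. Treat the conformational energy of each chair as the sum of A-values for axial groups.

C1 and C2 have opposite parity, so for the trans isomer the two substituents are e,e in one chair and a,a in the other.
Chair I (ethyl axial, ethynyl axial): E = 2.24 kcal/mol; chair II (ethyl equatorial, ethynyl equatorial): E = 0.00 kcal/mol.
ΔG = 2.24 kcal/mol between the two chairs.
K = exp(ΔG/RT) with R = 1.987×10⁻³ kcal mol⁻¹ K⁻¹ and T = 298 K gives K ≈ 43.9.

K ≈ 43.9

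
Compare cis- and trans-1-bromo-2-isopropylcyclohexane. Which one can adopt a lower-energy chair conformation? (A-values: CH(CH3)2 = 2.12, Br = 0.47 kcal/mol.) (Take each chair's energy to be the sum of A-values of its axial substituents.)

At 1,2 positions (parity opposite): cis → (a,e or e,a); trans → (e,e or a,a).
Best chair for cis: E = 0.47 kcal/mol; best chair for trans: E = 0.00 kcal/mol.
The trans isomer is lower by 0.47 kcal/mol.

trans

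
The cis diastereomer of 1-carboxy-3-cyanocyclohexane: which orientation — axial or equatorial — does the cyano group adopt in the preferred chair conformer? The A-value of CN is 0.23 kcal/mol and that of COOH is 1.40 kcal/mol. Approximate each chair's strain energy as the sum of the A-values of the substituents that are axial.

equatorial

C1 and C3 have the same parity, so for the cis isomer the two substituents are e,e in one chair and a,a in the other.
Chair I (cyano axial, carboxyl axial): E = 1.63 kcal/mol.
Chair II (cyano equatorial, carboxyl equatorial): E = 0.00 kcal/mol.
Chair II is the more stable (lower-energy) conformer, and in that chair the cyano group is equatorial.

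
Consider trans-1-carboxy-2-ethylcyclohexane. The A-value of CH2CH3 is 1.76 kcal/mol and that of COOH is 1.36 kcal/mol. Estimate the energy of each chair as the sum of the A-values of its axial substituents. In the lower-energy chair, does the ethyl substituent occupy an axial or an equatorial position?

equatorial

C1 and C2 have opposite parity, so for the trans isomer the two substituents are e,e in one chair and a,a in the other.
Chair I (ethyl axial, carboxyl axial): E = 3.12 kcal/mol.
Chair II (ethyl equatorial, carboxyl equatorial): E = 0.00 kcal/mol.
Chair II is the more stable (lower-energy) conformer, and in that chair the ethyl group is equatorial.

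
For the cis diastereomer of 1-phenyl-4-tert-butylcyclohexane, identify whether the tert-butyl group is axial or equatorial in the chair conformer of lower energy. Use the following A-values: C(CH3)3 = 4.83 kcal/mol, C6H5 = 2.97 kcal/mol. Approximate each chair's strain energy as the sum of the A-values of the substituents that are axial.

C1 and C4 have opposite parity, so for the cis isomer the two substituents are one axial and one equatorial in each chair.
Chair I (tert-butyl axial, phenyl equatorial): E = 4.83 kcal/mol.
Chair II (tert-butyl equatorial, phenyl axial): E = 2.97 kcal/mol.
Chair II is the more stable (lower-energy) conformer, and in that chair the tert-butyl group is equatorial.

equatorial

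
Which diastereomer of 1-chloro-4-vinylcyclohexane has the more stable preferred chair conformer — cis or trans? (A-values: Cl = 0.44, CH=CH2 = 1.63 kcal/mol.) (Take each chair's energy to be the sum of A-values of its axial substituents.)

At 1,4 positions (parity opposite): cis → (a,e or e,a); trans → (e,e or a,a).
Best chair for cis: E = 0.44 kcal/mol; best chair for trans: E = 0.00 kcal/mol.
The trans isomer is lower by 0.44 kcal/mol.

trans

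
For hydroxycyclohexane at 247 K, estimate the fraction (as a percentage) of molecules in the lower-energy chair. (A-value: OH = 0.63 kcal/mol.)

One chair has the hydroxyl group axial (E = 0.63 kcal/mol) and the other has it equatorial (E = 0).
ΔG = 0.63 kcal/mol between the two chairs.
K = exp(ΔG/RT) with R = 1.987×10⁻³ kcal mol⁻¹ K⁻¹ and T = 247 K gives K ≈ 3.61.
Fraction in the lower-energy chair = K/(K+1) = 78.3%.

78.3%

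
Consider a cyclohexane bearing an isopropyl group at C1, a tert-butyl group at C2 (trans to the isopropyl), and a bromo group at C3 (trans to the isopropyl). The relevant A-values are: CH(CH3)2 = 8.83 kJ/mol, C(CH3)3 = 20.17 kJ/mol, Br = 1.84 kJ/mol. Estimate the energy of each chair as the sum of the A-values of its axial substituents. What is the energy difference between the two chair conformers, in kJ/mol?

Chair I (isopropyl axial, tert-butyl axial, bromo equatorial): E = 29.00 kJ/mol.
Chair II (isopropyl equatorial, tert-butyl equatorial, bromo axial): E = 1.84 kJ/mol.
ΔE = 29.00 − 1.84 = 27.16 kJ/mol; chair II is more stable.

27.16 kJ/mol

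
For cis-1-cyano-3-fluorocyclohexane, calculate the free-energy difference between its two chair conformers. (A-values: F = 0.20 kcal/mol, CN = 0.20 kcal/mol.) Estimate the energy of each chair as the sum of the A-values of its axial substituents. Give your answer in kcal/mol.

0.40 kcal/mol

C1 and C3 have the same parity, so for the cis isomer the two substituents are e,e in one chair and a,a in the other.
Chair I (fluoro axial, cyano axial): E = 0.40 kcal/mol.
Chair II (fluoro equatorial, cyano equatorial): E = 0.00 kcal/mol.
ΔE = 0.40 − 0.00 = 0.40 kcal/mol; chair II is more stable.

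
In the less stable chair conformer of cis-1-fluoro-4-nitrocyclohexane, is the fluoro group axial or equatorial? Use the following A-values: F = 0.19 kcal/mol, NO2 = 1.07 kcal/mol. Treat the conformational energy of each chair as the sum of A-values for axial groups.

C1 and C4 have opposite parity, so for the cis isomer the two substituents are one axial and one equatorial in each chair.
Chair I (fluoro axial, nitro equatorial): E = 0.19 kcal/mol.
Chair II (fluoro equatorial, nitro axial): E = 1.07 kcal/mol.
Chair II is the less stable (higher-energy) conformer, and in that chair the fluoro group is equatorial.

equatorial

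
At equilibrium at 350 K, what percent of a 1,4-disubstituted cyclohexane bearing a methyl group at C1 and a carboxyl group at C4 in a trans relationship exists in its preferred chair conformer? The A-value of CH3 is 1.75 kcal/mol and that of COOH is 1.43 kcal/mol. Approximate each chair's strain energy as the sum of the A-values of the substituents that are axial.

C1 and C4 have opposite parity, so for the trans isomer the two substituents are e,e in one chair and a,a in the other.
Chair I (methyl axial, carboxyl axial): E = 3.18 kcal/mol; chair II (methyl equatorial, carboxyl equatorial): E = 0.00 kcal/mol.
ΔG = 3.18 kcal/mol between the two chairs.
K = exp(ΔG/RT) with R = 1.987×10⁻³ kcal mol⁻¹ K⁻¹ and T = 350 K gives K ≈ 96.8.
Fraction in the lower-energy chair = K/(K+1) = 99.0%.

99.0%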